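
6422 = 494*13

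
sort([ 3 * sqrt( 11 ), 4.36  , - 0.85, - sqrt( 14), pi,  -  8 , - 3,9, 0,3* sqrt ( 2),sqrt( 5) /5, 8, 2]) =[  -  8,  -  sqrt( 14 ), - 3,  -  0.85,0,sqrt( 5) /5, 2,pi, 3* sqrt( 2 ),4.36, 8, 9,  3* sqrt( 11) ]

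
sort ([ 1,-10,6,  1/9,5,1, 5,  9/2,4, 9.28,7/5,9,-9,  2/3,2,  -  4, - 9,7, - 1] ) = [ - 10, -9,  -  9,-4,  -  1,1/9,2/3, 1,1, 7/5, 2,4,9/2,5, 5, 6, 7,9,  9.28]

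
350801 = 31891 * 11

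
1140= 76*15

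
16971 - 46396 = - 29425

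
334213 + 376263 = 710476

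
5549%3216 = 2333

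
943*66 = 62238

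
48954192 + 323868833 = 372823025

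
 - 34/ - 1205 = 34/1205 = 0.03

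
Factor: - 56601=- 3^2*19^1 * 331^1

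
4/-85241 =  - 1+85237/85241 = - 0.00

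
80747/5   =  16149 + 2/5 = 16149.40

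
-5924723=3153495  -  9078218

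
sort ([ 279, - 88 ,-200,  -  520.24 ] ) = [- 520.24, - 200, - 88,279 ]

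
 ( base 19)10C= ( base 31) c1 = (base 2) 101110101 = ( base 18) 12d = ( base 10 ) 373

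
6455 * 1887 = 12180585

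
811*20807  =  16874477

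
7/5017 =7/5017 = 0.00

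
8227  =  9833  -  1606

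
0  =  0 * 928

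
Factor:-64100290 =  - 2^1*5^1*6410029^1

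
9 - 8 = 1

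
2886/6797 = 2886/6797 = 0.42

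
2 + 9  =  11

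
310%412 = 310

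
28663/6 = 28663/6 = 4777.17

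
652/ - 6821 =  - 652/6821 =- 0.10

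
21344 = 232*92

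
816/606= 136/101 = 1.35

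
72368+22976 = 95344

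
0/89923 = 0= 0.00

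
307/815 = 307/815=   0.38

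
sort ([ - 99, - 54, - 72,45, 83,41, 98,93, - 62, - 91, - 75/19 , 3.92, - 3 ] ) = [-99, - 91,  -  72, - 62, - 54,  -  75/19, - 3 , 3.92  ,  41, 45,83,93,98] 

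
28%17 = 11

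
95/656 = 95/656 = 0.14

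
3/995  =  3/995  =  0.00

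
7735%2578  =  1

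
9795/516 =18 + 169/172=18.98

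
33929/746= 45+359/746 = 45.48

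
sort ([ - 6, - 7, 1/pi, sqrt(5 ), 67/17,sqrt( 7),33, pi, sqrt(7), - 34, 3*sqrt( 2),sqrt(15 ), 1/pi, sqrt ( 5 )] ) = [ - 34,  -  7, - 6,  1/pi, 1/pi, sqrt( 5), sqrt( 5), sqrt(7), sqrt(7),  pi, sqrt( 15 ), 67/17, 3  *sqrt( 2 ),33 ]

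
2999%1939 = 1060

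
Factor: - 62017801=-1831^1 * 33871^1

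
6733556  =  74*90994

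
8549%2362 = 1463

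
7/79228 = 7/79228 = 0.00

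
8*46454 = 371632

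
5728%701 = 120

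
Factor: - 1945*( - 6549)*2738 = 34876110090 = 2^1*3^1 * 5^1*37^3*59^1 * 389^1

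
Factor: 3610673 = 11^1*328243^1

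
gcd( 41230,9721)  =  1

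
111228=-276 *( - 403 )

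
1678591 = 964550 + 714041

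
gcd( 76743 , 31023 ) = 9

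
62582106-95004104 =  - 32421998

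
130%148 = 130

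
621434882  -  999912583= - 378477701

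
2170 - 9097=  - 6927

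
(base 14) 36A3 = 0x254f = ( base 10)9551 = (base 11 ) 71A3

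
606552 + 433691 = 1040243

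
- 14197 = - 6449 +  - 7748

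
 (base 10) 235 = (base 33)74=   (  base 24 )9J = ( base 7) 454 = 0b11101011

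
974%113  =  70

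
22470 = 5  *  4494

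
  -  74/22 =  - 37/11 = - 3.36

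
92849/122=761 + 7/122 = 761.06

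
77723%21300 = 13823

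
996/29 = 34 + 10/29 = 34.34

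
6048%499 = 60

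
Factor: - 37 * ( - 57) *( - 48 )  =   - 2^4  *  3^2*19^1*37^1 = - 101232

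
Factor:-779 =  - 19^1*41^1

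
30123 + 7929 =38052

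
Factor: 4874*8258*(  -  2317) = -93258072964  =  - 2^2*7^1*331^1*2437^1*4129^1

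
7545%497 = 90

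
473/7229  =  473/7229 = 0.07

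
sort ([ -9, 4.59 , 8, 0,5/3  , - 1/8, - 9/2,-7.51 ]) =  [  -  9,-7.51,-9/2 ,  -  1/8,0, 5/3, 4.59, 8 ]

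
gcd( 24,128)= 8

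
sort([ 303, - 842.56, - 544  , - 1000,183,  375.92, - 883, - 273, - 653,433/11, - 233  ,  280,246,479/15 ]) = [-1000, - 883,-842.56, - 653, - 544, - 273, - 233,  479/15, 433/11,183, 246,280, 303, 375.92] 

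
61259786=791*77446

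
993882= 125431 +868451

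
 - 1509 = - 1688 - -179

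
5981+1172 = 7153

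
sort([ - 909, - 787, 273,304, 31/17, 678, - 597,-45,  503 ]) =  [-909, - 787 , - 597, - 45, 31/17,273, 304, 503, 678 ] 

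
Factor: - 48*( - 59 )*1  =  2832 = 2^4*3^1*59^1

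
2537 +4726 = 7263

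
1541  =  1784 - 243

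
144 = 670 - 526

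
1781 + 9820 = 11601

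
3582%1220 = 1142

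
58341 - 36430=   21911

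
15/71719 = 15/71719 = 0.00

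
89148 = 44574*2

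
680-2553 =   -  1873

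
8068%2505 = 553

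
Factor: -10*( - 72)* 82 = 59040 = 2^5*3^2 * 5^1*41^1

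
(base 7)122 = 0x41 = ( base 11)5A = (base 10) 65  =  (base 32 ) 21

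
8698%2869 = 91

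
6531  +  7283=13814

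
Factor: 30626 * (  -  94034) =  - 2^2 * 15313^1*47017^1 = - 2879885284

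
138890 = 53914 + 84976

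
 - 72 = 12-84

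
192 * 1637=314304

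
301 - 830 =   -  529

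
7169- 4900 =2269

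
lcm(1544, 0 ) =0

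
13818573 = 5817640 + 8000933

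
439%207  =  25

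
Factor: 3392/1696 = 2^1=2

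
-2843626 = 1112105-3955731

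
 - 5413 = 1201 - 6614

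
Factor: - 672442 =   -  2^1*336221^1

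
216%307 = 216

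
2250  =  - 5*( - 450)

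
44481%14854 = 14773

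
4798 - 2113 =2685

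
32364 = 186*174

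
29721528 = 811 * 36648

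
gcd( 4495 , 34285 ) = 5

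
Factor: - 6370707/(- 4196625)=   2123569/1398875  =  5^ (-3 )*7^1*19^( - 2)*31^( - 1 )*303367^1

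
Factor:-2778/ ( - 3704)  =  3/4 = 2^( - 2 ) * 3^1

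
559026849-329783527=229243322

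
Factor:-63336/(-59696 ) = 87/82  =  2^( -1)*3^1*29^1*41^( - 1)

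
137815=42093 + 95722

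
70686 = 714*99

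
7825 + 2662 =10487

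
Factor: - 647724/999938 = - 323862/499969 = -2^1*3^1*7^1*11^1*701^1*499969^( -1)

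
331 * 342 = 113202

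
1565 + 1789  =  3354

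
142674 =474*301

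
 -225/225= - 1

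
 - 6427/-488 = 6427/488 = 13.17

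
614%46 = 16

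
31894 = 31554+340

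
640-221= 419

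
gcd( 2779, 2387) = 7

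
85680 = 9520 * 9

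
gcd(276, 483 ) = 69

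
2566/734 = 3 + 182/367 = 3.50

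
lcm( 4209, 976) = 67344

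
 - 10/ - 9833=10/9833 = 0.00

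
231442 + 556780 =788222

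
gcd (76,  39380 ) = 4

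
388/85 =4+48/85=4.56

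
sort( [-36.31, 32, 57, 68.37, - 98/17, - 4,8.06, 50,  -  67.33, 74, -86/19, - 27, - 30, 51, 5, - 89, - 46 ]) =[ - 89, - 67.33,  -  46,-36.31, - 30, - 27, - 98/17, - 86/19, - 4, 5,8.06,32,50, 51, 57, 68.37 , 74 ]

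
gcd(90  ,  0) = 90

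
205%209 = 205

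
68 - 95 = -27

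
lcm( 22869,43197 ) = 388773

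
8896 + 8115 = 17011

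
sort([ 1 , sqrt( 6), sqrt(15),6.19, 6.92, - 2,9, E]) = [- 2, 1, sqrt(6),E,sqrt(15), 6.19, 6.92,9]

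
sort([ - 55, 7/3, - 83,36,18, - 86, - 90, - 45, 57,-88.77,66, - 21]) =[ - 90,-88.77, - 86, - 83, - 55 , - 45, - 21,7/3  ,  18,36 , 57,66]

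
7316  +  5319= 12635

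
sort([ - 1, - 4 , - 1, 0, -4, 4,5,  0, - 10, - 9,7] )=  [-10, - 9, - 4, - 4, - 1, - 1,0,0 , 4, 5, 7]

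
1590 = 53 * 30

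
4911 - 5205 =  - 294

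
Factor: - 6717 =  - 3^1*2239^1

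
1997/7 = 1997/7 = 285.29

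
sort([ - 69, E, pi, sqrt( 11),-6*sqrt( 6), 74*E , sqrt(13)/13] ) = [-69,-6*sqrt( 6),sqrt( 13) /13, E, pi,sqrt( 11 ), 74*E]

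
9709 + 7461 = 17170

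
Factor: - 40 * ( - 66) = 2640 = 2^4 *3^1*5^1*11^1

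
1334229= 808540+525689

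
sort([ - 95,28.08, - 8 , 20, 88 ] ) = [ - 95, - 8,20,28.08,88]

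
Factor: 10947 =3^1 * 41^1*89^1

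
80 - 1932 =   -  1852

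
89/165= 89/165= 0.54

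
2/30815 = 2/30815=0.00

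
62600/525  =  2504/21 =119.24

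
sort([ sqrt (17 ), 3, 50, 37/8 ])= [3, sqrt( 17),37/8, 50 ]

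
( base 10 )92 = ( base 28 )38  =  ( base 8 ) 134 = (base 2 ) 1011100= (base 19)4g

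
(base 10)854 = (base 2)1101010110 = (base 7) 2330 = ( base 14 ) 450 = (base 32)QM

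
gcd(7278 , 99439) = 1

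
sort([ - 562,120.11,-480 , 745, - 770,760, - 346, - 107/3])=[ - 770, - 562,- 480, - 346 , - 107/3,120.11,  745 , 760]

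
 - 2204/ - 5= 440 + 4/5 = 440.80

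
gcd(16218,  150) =6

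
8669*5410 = 46899290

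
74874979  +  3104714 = 77979693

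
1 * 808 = 808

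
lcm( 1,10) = 10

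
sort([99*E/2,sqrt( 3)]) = [sqrt( 3),99*E/2]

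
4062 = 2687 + 1375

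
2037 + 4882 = 6919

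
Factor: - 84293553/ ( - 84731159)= 3^1*79^1*355669^1*84731159^( - 1)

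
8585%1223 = 24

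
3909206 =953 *4102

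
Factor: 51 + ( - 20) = 31^1 = 31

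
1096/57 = 1096/57 = 19.23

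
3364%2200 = 1164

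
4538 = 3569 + 969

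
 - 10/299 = -1 + 289/299 = - 0.03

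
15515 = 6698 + 8817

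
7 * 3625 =25375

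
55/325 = 11/65 = 0.17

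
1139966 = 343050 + 796916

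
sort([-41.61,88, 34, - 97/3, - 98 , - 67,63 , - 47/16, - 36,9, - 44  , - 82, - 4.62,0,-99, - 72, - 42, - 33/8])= [ - 99, - 98, - 82, - 72, - 67, - 44, - 42, - 41.61, - 36, - 97/3, - 4.62, - 33/8, - 47/16,0, 9,34,  63,  88]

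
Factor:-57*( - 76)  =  2^2 * 3^1* 19^2 = 4332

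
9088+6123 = 15211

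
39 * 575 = 22425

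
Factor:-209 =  - 11^1*19^1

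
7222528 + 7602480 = 14825008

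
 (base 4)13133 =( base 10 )479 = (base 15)21e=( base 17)1B3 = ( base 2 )111011111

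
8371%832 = 51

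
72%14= 2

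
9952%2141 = 1388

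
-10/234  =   - 1 + 112/117 = -0.04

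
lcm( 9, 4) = 36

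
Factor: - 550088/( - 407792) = 2^(  -  1)*19^1*47^1*331^(-1 ) = 893/662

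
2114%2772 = 2114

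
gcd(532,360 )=4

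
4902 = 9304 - 4402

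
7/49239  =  7/49239 = 0.00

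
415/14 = 29 + 9/14  =  29.64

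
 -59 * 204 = -12036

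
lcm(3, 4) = 12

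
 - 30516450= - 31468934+952484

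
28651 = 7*4093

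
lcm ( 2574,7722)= 7722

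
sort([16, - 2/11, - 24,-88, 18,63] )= [- 88, - 24, - 2/11, 16,18,63]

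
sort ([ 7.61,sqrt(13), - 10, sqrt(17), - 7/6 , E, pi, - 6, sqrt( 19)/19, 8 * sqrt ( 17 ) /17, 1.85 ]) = [ - 10,-6, - 7/6, sqrt(19 )/19, 1.85, 8*sqrt(17 ) /17, E, pi,sqrt (13), sqrt(17),  7.61]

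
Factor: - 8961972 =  - 2^2*3^1*131^1*5701^1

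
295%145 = 5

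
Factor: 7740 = 2^2*3^2*5^1*43^1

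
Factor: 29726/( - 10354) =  - 31^( - 1 )*89^1 = - 89/31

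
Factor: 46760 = 2^3 * 5^1*7^1*167^1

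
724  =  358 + 366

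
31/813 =31/813 = 0.04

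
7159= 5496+1663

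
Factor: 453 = 3^1*151^1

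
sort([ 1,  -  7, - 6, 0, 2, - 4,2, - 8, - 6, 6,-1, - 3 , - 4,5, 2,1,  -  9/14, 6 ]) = [ - 8, - 7, - 6,-6,-4, - 4,-3, - 1, - 9/14,0,1, 1,2,2,2,5,6,6] 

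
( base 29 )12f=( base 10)914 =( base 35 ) Q4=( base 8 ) 1622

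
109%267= 109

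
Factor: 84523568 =2^4*1667^1 * 3169^1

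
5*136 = 680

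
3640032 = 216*16852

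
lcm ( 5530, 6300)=497700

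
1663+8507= 10170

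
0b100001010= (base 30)8q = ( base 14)150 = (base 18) ee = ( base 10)266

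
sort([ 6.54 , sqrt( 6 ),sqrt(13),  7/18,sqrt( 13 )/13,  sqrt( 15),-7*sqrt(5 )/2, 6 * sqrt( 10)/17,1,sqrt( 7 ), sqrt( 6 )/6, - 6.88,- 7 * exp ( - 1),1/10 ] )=[  -  7 * sqrt( 5)/2,-6.88, - 7 * exp(-1 ),1/10,  sqrt( 13) /13,7/18, sqrt( 6 )/6,1,6* sqrt( 10)/17,sqrt( 6),sqrt( 7 ), sqrt( 13 )  ,  sqrt( 15 ), 6.54 ]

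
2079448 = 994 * 2092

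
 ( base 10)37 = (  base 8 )45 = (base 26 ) 1B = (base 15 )27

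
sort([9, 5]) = [5,9 ] 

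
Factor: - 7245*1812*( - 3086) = 2^3*3^3*5^1*7^1*23^1* 151^1 * 1543^1 = 40512822840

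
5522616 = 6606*836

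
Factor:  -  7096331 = -11^1*167^1*3863^1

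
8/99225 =8/99225 =0.00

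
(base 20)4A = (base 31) 2S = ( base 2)1011010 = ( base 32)2q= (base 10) 90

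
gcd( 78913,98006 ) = 1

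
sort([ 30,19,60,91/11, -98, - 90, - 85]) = [ - 98, - 90, - 85,91/11,19, 30,60]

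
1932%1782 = 150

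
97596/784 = 124 + 95/196 = 124.48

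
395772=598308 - 202536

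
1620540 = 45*36012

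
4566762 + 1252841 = 5819603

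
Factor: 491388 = 2^2*3^1*40949^1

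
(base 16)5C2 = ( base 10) 1474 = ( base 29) 1LO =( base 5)21344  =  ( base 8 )2702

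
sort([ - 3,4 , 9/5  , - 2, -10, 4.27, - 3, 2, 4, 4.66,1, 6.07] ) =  [ - 10, - 3, - 3,-2, 1, 9/5, 2, 4,  4,4.27, 4.66 , 6.07 ]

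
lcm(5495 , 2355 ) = 16485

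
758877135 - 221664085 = 537213050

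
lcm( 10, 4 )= 20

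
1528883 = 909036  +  619847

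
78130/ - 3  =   - 78130/3=- 26043.33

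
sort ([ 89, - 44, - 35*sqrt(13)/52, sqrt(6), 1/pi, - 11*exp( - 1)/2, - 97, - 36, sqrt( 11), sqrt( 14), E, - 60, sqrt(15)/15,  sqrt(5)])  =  [-97, - 60, - 44, - 36, - 35*sqrt( 13 ) /52,-11*exp( - 1 )/2, sqrt( 15 ) /15, 1/pi,sqrt( 5),sqrt( 6), E, sqrt( 11), sqrt(14), 89]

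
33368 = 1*33368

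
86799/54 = 28933/18  =  1607.39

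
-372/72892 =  - 1+18130/18223 = - 0.01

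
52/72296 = 13/18074=0.00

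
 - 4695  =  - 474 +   -  4221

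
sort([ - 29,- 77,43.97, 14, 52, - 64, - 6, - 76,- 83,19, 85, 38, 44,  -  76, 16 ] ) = [ - 83,  -  77, - 76, - 76, - 64,-29,-6,14,  16 , 19 , 38, 43.97, 44, 52, 85 ] 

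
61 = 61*1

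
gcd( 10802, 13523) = 1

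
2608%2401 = 207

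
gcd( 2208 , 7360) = 736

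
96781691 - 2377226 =94404465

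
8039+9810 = 17849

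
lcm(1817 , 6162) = 141726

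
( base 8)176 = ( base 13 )99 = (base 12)A6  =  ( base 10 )126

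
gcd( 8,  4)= 4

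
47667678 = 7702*6189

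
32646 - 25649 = 6997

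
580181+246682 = 826863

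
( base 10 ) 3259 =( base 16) CBB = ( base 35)2n4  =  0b110010111011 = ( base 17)B4C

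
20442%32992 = 20442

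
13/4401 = 13/4401  =  0.00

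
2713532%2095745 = 617787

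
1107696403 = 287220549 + 820475854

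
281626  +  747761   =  1029387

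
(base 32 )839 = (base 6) 102225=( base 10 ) 8297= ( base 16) 2069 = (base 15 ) 26D2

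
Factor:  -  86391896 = -2^3*347^1  *31121^1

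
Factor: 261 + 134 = 395=5^1*  79^1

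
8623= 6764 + 1859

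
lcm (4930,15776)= 78880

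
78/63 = 1+5/21 = 1.24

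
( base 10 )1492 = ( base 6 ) 10524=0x5d4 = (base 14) 788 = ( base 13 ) 8aa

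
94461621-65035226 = 29426395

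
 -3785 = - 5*757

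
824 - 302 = 522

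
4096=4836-740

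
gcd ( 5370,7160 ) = 1790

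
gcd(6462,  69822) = 18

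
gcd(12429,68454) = 9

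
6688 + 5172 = 11860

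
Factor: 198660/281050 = 258/365 = 2^1* 3^1*5^(  -  1)*43^1*73^( - 1 )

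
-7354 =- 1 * 7354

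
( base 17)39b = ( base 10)1031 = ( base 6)4435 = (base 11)858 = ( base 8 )2007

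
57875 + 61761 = 119636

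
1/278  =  1/278=0.00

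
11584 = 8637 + 2947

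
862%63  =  43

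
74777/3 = 74777/3 = 24925.67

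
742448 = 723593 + 18855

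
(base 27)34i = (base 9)3150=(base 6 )14413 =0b100100001001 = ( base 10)2313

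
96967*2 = 193934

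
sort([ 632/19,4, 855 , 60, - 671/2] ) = [ - 671/2, 4, 632/19, 60,855 ] 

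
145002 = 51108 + 93894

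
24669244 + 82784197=107453441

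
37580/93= 37580/93 = 404.09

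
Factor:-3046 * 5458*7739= - 2^2*71^1*109^1*1523^1*2729^1 =-128661401252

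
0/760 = 0 = 0.00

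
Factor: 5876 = 2^2*13^1 * 113^1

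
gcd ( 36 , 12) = 12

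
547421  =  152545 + 394876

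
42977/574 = 42977/574=   74.87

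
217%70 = 7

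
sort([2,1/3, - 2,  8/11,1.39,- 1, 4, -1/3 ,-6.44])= [- 6.44,- 2 , - 1,- 1/3, 1/3, 8/11,1.39, 2, 4 ]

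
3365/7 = 3365/7 = 480.71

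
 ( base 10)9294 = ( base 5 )244134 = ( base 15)2b49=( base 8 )22116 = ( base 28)BNQ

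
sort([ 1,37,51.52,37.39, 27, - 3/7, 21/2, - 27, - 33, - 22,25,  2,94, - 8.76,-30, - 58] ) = [ - 58, - 33, - 30, - 27,-22, - 8.76, - 3/7,1,2,  21/2, 25,27,37, 37.39, 51.52,94]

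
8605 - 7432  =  1173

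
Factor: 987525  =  3^3*5^2*7^1*11^1*19^1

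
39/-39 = - 1/1= -  1.00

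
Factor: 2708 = 2^2*677^1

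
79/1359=79/1359 =0.06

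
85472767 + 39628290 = 125101057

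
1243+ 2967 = 4210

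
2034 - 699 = 1335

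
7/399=1/57 = 0.02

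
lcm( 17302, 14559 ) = 1193838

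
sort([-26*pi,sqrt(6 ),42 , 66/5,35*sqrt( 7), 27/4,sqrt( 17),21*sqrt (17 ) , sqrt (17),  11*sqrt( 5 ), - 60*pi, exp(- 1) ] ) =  [  -  60*pi,  -  26*pi,exp( - 1 ), sqrt( 6),sqrt( 17),sqrt( 17), 27/4, 66/5,11*sqrt( 5), 42, 21 *sqrt ( 17) , 35*sqrt(7)] 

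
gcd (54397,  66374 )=7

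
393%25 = 18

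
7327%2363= 238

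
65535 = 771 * 85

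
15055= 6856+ 8199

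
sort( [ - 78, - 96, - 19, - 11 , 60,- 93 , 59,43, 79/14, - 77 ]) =[ - 96, - 93, - 78, - 77,-19, - 11,79/14, 43,59, 60 ] 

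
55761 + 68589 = 124350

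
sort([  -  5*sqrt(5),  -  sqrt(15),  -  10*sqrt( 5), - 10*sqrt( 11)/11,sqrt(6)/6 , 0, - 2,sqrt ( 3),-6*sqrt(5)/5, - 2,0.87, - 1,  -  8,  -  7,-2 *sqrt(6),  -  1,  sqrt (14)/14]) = [ -10 * sqrt(5), - 5*sqrt(5), - 8 , - 7, - 2*sqrt ( 6),  -  sqrt( 15), - 10*sqrt(11 )/11, - 6 * sqrt ( 5)/5,  -  2, - 2,  -  1,- 1,0,sqrt( 14 ) /14,sqrt(6) /6, 0.87 , sqrt( 3)] 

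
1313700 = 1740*755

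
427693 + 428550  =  856243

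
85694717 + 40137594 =125832311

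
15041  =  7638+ 7403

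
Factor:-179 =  - 179^1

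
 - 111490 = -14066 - 97424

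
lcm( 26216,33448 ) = 969992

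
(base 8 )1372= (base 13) 468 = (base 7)2136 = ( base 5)11022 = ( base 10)762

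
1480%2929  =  1480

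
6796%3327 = 142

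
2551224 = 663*3848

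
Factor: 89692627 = 89692627^1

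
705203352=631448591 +73754761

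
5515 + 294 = 5809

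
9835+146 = 9981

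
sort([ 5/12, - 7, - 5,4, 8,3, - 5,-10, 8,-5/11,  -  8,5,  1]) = [ - 10,- 8, - 7, - 5,-5, - 5/11,5/12,  1,3,4,  5, 8,  8 ]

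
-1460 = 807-2267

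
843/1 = 843 = 843.00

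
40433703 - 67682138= - 27248435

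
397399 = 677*587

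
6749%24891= 6749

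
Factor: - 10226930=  - 2^1*5^1*7^1*146099^1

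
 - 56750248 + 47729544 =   -  9020704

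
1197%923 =274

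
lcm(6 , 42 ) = 42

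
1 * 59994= 59994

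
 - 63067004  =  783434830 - 846501834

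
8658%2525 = 1083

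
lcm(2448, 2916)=198288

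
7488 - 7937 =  - 449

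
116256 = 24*4844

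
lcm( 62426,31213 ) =62426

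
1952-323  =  1629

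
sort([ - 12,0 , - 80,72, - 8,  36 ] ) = [ - 80, - 12, - 8, 0, 36,  72 ] 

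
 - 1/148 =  - 1/148 = - 0.01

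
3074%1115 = 844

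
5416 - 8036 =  - 2620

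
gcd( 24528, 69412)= 28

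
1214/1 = 1214 = 1214.00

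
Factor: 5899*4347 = 25642953 = 3^3*7^1*17^1*23^1*347^1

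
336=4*84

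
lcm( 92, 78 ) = 3588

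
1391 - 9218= -7827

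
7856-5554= 2302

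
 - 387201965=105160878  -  492362843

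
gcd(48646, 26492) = 2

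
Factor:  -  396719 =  - 396719^1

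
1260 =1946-686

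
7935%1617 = 1467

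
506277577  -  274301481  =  231976096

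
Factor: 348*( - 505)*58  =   - 10192920 = - 2^3*3^1*5^1*29^2*101^1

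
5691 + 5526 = 11217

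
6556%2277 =2002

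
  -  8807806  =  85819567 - 94627373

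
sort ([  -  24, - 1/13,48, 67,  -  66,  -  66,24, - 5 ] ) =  [ - 66,-66,  -  24,- 5,-1/13,24,  48, 67] 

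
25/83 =25/83  =  0.30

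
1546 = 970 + 576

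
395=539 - 144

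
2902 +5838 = 8740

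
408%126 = 30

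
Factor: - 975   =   - 3^1*5^2*13^1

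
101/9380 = 101/9380 = 0.01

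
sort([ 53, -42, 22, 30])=[ -42, 22, 30, 53] 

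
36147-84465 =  - 48318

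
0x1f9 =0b111111001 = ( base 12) 361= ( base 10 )505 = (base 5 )4010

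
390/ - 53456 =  - 15/2056 = - 0.01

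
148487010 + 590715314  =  739202324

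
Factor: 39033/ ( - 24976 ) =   -  2^( - 4) *3^2*7^( - 1 )*223^( - 1)*4337^1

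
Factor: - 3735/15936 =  - 15/64 = -2^(  -  6 )*3^1 * 5^1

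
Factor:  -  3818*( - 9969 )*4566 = 2^2*3^2*23^1*83^1*761^1 * 3323^1  =  173789457372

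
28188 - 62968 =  - 34780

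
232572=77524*3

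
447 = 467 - 20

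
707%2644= 707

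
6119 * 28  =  171332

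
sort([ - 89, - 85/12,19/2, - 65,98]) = [ - 89, - 65, - 85/12, 19/2,98]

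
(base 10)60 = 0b111100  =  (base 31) 1t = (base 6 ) 140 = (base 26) 28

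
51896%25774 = 348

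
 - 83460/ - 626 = 133+ 101/313= 133.32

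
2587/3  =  862 + 1/3 = 862.33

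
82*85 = 6970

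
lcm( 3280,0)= 0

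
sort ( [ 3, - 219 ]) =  [-219,3 ] 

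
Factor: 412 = 2^2*103^1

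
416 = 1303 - 887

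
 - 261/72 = -29/8 = - 3.62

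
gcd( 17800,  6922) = 2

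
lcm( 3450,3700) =255300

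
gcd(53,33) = 1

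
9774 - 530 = 9244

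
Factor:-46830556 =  - 2^2*11707639^1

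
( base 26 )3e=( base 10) 92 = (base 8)134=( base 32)2s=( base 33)2Q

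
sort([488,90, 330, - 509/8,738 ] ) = [  -  509/8,90 , 330,  488,738]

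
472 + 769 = 1241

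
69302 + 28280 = 97582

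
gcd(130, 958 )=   2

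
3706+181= 3887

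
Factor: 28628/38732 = 17^1*23^(-1) = 17/23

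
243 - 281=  - 38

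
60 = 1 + 59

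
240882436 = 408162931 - 167280495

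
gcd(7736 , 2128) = 8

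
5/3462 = 5/3462 = 0.00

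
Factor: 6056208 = 2^4*3^4*4673^1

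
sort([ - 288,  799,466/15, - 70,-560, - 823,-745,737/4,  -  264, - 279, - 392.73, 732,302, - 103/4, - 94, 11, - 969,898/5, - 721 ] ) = [  -  969, - 823,-745,-721, - 560, - 392.73, - 288, - 279, - 264,-94, - 70, - 103/4,11,466/15, 898/5, 737/4,302,732, 799]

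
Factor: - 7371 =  - 3^4*7^1*13^1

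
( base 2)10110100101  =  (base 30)1i5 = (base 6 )10405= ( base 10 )1445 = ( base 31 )1fj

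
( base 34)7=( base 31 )7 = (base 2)111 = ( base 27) 7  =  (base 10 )7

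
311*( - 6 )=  - 1866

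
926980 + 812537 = 1739517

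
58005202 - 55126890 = 2878312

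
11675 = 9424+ 2251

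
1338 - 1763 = -425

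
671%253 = 165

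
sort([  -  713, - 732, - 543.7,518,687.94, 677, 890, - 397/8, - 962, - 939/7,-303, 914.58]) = [ - 962, - 732,-713 , - 543.7, - 303, - 939/7, - 397/8, 518 , 677,687.94,890, 914.58] 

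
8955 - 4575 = 4380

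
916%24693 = 916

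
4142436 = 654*6334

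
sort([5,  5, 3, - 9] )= [ - 9, 3, 5,5] 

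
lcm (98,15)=1470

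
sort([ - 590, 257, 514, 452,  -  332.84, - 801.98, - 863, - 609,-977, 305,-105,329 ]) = [  -  977 , - 863, - 801.98,  -  609, - 590, - 332.84, - 105,257,305,329, 452,514]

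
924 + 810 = 1734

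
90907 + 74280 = 165187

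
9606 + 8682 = 18288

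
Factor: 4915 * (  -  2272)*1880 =-20993734400 = -  2^8*5^2*47^1*71^1*983^1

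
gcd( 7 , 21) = 7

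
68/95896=17/23974 = 0.00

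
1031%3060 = 1031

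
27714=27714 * 1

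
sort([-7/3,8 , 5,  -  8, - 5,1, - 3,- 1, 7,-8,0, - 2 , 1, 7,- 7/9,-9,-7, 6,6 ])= [-9,-8,-8,- 7, - 5, - 3,-7/3, - 2 ,-1, - 7/9,0, 1,1, 5, 6,6, 7,7, 8] 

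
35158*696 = 24469968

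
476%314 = 162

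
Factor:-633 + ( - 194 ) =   -  827 = -827^1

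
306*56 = 17136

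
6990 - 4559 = 2431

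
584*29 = 16936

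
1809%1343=466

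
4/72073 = 4/72073  =  0.00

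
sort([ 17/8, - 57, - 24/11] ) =[ - 57, - 24/11,17/8]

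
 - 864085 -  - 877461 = 13376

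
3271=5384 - 2113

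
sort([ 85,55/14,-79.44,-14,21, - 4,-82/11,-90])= [-90, - 79.44 ,-14, - 82/11, - 4, 55/14,21,85]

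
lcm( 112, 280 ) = 560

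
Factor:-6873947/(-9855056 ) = 2^( - 4)*2381^1*2887^1 * 615941^( - 1)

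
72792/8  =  9099= 9099.00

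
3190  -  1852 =1338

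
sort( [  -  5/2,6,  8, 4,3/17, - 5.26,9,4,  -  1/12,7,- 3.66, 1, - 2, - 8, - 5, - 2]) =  [  -  8 , - 5.26, - 5,- 3.66 , - 5/2,-2  ,  -  2, - 1/12,3/17,1,4,4, 6,7, 8, 9 ] 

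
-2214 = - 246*9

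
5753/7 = 5753/7 = 821.86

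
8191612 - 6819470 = 1372142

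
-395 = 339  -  734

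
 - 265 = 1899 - 2164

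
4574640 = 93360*49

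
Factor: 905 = 5^1*181^1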